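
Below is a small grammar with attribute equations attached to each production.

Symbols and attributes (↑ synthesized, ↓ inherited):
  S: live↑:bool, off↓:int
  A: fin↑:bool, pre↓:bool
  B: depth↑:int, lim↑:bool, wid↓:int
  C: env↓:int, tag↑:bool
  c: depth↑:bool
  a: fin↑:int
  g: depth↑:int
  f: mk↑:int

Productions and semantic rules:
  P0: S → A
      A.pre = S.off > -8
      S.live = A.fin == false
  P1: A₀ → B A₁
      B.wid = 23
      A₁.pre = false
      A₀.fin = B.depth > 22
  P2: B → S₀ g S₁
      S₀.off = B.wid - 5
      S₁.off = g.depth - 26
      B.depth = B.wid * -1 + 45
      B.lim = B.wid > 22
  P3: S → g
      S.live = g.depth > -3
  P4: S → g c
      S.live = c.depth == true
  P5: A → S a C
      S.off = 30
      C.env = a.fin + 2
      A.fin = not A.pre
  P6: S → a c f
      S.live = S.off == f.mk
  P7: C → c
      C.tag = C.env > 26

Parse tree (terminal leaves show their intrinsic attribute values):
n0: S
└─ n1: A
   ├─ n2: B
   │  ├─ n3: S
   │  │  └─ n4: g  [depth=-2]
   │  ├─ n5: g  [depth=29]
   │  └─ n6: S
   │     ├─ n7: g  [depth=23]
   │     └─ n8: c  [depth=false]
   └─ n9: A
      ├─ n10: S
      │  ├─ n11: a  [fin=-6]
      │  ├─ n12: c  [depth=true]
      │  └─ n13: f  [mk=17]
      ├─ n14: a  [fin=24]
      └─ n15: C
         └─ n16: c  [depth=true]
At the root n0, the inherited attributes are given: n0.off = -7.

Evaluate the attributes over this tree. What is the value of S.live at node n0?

true

1. n0.off = -7  [given at root]
2. n1.pre = true  [S.off > -8]
3. n2.wid = 23  [23]
4. n3.off = 18  [B.wid - 5]
5. n4.depth = -2  [terminal]
6. n3.live = true  [g.depth > -3]
7. n5.depth = 29  [terminal]
8. n6.off = 3  [g.depth - 26]
9. n7.depth = 23  [terminal]
10. n8.depth = false  [terminal]
11. n6.live = false  [c.depth == true]
12. n2.depth = 22  [B.wid * -1 + 45]
13. n2.lim = true  [B.wid > 22]
14. n9.pre = false  [false]
15. n10.off = 30  [30]
16. n11.fin = -6  [terminal]
17. n12.depth = true  [terminal]
18. n13.mk = 17  [terminal]
19. n10.live = false  [S.off == f.mk]
20. n14.fin = 24  [terminal]
21. n15.env = 26  [a.fin + 2]
22. n16.depth = true  [terminal]
23. n15.tag = false  [C.env > 26]
24. n9.fin = true  [not A.pre]
25. n1.fin = false  [B.depth > 22]
26. n0.live = true  [A.fin == false]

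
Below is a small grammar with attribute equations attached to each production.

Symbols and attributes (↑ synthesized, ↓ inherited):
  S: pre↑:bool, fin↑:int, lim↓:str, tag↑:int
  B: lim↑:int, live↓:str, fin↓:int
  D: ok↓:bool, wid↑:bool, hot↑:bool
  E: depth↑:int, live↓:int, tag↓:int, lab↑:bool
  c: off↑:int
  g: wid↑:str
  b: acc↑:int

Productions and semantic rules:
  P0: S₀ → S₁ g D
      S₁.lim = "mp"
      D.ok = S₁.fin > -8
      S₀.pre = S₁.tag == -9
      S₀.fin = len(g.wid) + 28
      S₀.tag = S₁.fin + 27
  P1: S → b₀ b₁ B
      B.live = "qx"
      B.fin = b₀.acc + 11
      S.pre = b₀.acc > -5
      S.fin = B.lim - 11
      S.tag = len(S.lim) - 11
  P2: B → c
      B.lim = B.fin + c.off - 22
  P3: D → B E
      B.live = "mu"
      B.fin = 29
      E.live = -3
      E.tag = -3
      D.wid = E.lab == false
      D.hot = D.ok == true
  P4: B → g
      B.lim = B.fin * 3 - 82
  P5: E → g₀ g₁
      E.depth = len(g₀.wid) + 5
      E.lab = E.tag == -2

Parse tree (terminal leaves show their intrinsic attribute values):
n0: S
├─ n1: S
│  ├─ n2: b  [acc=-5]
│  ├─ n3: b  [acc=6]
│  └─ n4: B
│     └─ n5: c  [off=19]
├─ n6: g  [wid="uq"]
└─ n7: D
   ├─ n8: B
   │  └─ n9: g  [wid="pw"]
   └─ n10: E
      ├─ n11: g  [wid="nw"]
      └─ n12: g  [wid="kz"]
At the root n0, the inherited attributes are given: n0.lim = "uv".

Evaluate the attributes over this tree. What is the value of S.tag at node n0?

19

1. n0.lim = "uv"  [given at root]
2. n1.lim = "mp"  ["mp"]
3. n2.acc = -5  [terminal]
4. n3.acc = 6  [terminal]
5. n4.live = "qx"  ["qx"]
6. n4.fin = 6  [b₀.acc + 11]
7. n5.off = 19  [terminal]
8. n4.lim = 3  [B.fin + c.off - 22]
9. n1.pre = false  [b₀.acc > -5]
10. n1.fin = -8  [B.lim - 11]
11. n1.tag = -9  [len(S.lim) - 11]
12. n6.wid = "uq"  [terminal]
13. n7.ok = false  [S₁.fin > -8]
14. n8.live = "mu"  ["mu"]
15. n8.fin = 29  [29]
16. n9.wid = "pw"  [terminal]
17. n8.lim = 5  [B.fin * 3 - 82]
18. n10.live = -3  [-3]
19. n10.tag = -3  [-3]
20. n11.wid = "nw"  [terminal]
21. n12.wid = "kz"  [terminal]
22. n10.depth = 7  [len(g₀.wid) + 5]
23. n10.lab = false  [E.tag == -2]
24. n7.wid = true  [E.lab == false]
25. n7.hot = false  [D.ok == true]
26. n0.pre = true  [S₁.tag == -9]
27. n0.fin = 30  [len(g.wid) + 28]
28. n0.tag = 19  [S₁.fin + 27]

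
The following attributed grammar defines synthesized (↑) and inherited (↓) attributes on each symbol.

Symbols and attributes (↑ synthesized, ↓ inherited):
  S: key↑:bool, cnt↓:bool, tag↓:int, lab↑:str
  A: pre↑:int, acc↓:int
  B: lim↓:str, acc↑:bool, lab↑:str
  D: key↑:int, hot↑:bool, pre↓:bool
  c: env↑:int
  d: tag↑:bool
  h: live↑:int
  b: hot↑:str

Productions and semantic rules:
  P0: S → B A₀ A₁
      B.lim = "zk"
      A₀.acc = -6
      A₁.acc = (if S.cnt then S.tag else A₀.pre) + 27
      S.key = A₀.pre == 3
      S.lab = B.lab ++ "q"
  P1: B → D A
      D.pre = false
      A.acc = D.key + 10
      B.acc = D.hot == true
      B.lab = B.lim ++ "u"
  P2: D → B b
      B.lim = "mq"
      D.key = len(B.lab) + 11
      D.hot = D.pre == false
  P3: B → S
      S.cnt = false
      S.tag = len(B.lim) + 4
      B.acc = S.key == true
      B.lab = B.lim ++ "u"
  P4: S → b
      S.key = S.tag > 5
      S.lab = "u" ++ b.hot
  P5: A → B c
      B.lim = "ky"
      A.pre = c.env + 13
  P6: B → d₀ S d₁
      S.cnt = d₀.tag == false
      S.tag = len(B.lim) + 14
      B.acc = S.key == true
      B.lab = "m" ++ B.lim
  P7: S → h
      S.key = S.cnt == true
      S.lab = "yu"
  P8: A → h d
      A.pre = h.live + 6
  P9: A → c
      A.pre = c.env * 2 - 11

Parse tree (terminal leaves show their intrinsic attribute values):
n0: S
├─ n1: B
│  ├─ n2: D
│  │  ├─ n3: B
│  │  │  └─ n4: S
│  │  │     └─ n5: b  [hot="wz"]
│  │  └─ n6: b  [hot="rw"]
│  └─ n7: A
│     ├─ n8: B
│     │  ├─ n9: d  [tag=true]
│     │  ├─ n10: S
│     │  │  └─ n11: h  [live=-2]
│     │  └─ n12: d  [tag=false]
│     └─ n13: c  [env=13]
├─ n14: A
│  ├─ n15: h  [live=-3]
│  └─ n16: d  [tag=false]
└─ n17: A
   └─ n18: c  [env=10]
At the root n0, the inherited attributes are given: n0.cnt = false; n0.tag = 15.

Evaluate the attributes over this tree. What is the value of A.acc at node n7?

1. n0.cnt = false  [given at root]
2. n0.tag = 15  [given at root]
3. n1.lim = "zk"  ["zk"]
4. n2.pre = false  [false]
5. n3.lim = "mq"  ["mq"]
6. n4.cnt = false  [false]
7. n4.tag = 6  [len(B.lim) + 4]
8. n5.hot = "wz"  [terminal]
9. n4.key = true  [S.tag > 5]
10. n4.lab = "uwz"  ["u" ++ b.hot]
11. n3.acc = true  [S.key == true]
12. n3.lab = "mqu"  [B.lim ++ "u"]
13. n6.hot = "rw"  [terminal]
14. n2.key = 14  [len(B.lab) + 11]
15. n2.hot = true  [D.pre == false]
16. n7.acc = 24  [D.key + 10]
17. n8.lim = "ky"  ["ky"]
18. n9.tag = true  [terminal]
19. n10.cnt = false  [d₀.tag == false]
20. n10.tag = 16  [len(B.lim) + 14]
21. n11.live = -2  [terminal]
22. n10.key = false  [S.cnt == true]
23. n10.lab = "yu"  ["yu"]
24. n12.tag = false  [terminal]
25. n8.acc = false  [S.key == true]
26. n8.lab = "mky"  ["m" ++ B.lim]
27. n13.env = 13  [terminal]
28. n7.pre = 26  [c.env + 13]
29. n1.acc = true  [D.hot == true]
30. n1.lab = "zku"  [B.lim ++ "u"]
31. n14.acc = -6  [-6]
32. n15.live = -3  [terminal]
33. n16.tag = false  [terminal]
34. n14.pre = 3  [h.live + 6]
35. n17.acc = 30  [(if S.cnt then S.tag else A₀.pre) + 27]
36. n18.env = 10  [terminal]
37. n17.pre = 9  [c.env * 2 - 11]
38. n0.key = true  [A₀.pre == 3]
39. n0.lab = "zkuq"  [B.lab ++ "q"]

24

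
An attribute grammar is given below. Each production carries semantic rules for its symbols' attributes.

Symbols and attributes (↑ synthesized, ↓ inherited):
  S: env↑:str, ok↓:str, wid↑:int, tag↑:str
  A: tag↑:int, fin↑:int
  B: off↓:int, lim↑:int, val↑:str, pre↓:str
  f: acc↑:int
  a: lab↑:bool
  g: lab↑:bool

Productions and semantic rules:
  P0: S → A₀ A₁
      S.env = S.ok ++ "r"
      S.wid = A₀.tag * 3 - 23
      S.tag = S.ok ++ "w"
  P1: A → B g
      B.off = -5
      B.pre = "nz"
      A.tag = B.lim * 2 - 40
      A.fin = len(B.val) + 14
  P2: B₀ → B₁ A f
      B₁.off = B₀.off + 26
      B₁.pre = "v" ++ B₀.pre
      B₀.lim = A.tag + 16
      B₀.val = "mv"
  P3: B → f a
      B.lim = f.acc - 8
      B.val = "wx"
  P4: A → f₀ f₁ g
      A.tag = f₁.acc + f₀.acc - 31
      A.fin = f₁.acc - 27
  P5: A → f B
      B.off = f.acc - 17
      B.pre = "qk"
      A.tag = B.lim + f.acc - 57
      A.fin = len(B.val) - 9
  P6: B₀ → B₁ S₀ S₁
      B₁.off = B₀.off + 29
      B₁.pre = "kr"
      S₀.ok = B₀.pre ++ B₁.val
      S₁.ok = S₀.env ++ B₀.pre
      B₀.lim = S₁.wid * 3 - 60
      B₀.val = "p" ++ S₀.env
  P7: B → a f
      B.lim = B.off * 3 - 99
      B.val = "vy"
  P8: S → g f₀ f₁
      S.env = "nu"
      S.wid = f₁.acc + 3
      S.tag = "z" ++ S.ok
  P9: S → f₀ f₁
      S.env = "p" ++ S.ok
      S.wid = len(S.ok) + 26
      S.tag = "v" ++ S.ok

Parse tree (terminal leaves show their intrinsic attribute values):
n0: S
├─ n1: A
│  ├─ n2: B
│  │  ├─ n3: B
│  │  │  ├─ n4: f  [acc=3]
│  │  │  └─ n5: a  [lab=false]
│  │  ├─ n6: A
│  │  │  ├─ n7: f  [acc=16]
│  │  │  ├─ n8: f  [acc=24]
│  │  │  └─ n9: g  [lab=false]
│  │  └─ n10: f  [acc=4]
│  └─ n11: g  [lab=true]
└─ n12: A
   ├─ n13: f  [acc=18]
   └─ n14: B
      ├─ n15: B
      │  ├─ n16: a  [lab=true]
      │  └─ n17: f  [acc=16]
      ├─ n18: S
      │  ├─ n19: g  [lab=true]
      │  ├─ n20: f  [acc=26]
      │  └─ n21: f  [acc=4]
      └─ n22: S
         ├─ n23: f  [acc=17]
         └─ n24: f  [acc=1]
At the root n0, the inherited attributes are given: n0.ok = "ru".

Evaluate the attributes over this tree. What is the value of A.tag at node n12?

-9

1. n0.ok = "ru"  [given at root]
2. n2.off = -5  [-5]
3. n2.pre = "nz"  ["nz"]
4. n3.off = 21  [B₀.off + 26]
5. n3.pre = "vnz"  ["v" ++ B₀.pre]
6. n4.acc = 3  [terminal]
7. n5.lab = false  [terminal]
8. n3.lim = -5  [f.acc - 8]
9. n3.val = "wx"  ["wx"]
10. n7.acc = 16  [terminal]
11. n8.acc = 24  [terminal]
12. n9.lab = false  [terminal]
13. n6.tag = 9  [f₁.acc + f₀.acc - 31]
14. n6.fin = -3  [f₁.acc - 27]
15. n10.acc = 4  [terminal]
16. n2.lim = 25  [A.tag + 16]
17. n2.val = "mv"  ["mv"]
18. n11.lab = true  [terminal]
19. n1.tag = 10  [B.lim * 2 - 40]
20. n1.fin = 16  [len(B.val) + 14]
21. n13.acc = 18  [terminal]
22. n14.off = 1  [f.acc - 17]
23. n14.pre = "qk"  ["qk"]
24. n15.off = 30  [B₀.off + 29]
25. n15.pre = "kr"  ["kr"]
26. n16.lab = true  [terminal]
27. n17.acc = 16  [terminal]
28. n15.lim = -9  [B.off * 3 - 99]
29. n15.val = "vy"  ["vy"]
30. n18.ok = "qkvy"  [B₀.pre ++ B₁.val]
31. n19.lab = true  [terminal]
32. n20.acc = 26  [terminal]
33. n21.acc = 4  [terminal]
34. n18.env = "nu"  ["nu"]
35. n18.wid = 7  [f₁.acc + 3]
36. n18.tag = "zqkvy"  ["z" ++ S.ok]
37. n22.ok = "nuqk"  [S₀.env ++ B₀.pre]
38. n23.acc = 17  [terminal]
39. n24.acc = 1  [terminal]
40. n22.env = "pnuqk"  ["p" ++ S.ok]
41. n22.wid = 30  [len(S.ok) + 26]
42. n22.tag = "vnuqk"  ["v" ++ S.ok]
43. n14.lim = 30  [S₁.wid * 3 - 60]
44. n14.val = "pnu"  ["p" ++ S₀.env]
45. n12.tag = -9  [B.lim + f.acc - 57]
46. n12.fin = -6  [len(B.val) - 9]
47. n0.env = "rur"  [S.ok ++ "r"]
48. n0.wid = 7  [A₀.tag * 3 - 23]
49. n0.tag = "ruw"  [S.ok ++ "w"]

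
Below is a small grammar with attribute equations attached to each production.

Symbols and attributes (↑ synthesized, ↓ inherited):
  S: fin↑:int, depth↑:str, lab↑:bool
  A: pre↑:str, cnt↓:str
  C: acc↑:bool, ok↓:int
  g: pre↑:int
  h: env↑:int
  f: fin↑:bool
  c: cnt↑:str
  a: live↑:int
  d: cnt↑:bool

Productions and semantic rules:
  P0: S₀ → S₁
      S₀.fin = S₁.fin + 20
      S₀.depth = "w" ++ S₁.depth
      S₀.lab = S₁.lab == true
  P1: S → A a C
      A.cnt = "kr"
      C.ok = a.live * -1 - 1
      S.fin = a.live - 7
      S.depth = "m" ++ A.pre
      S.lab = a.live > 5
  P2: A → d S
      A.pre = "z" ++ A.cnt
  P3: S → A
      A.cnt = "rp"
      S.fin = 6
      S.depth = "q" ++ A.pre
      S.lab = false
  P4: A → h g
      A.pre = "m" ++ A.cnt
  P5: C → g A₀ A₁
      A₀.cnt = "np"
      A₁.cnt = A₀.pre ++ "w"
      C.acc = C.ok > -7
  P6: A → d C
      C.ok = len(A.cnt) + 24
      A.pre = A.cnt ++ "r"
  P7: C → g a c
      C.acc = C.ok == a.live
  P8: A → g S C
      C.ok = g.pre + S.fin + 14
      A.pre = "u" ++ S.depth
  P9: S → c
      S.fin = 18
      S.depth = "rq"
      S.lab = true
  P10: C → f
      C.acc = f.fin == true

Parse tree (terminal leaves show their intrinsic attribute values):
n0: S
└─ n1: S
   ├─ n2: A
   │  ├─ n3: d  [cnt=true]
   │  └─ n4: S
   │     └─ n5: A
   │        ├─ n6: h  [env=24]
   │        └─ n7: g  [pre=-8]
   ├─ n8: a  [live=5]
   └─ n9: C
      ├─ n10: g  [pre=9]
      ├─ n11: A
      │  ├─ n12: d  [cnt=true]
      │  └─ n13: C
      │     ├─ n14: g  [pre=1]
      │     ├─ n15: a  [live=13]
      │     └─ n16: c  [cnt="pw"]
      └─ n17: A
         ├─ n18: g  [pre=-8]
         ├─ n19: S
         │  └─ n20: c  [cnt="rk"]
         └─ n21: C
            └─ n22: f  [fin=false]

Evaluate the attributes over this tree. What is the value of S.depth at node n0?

1. n2.cnt = "kr"  ["kr"]
2. n3.cnt = true  [terminal]
3. n5.cnt = "rp"  ["rp"]
4. n6.env = 24  [terminal]
5. n7.pre = -8  [terminal]
6. n5.pre = "mrp"  ["m" ++ A.cnt]
7. n4.fin = 6  [6]
8. n4.depth = "qmrp"  ["q" ++ A.pre]
9. n4.lab = false  [false]
10. n2.pre = "zkr"  ["z" ++ A.cnt]
11. n8.live = 5  [terminal]
12. n9.ok = -6  [a.live * -1 - 1]
13. n10.pre = 9  [terminal]
14. n11.cnt = "np"  ["np"]
15. n12.cnt = true  [terminal]
16. n13.ok = 26  [len(A.cnt) + 24]
17. n14.pre = 1  [terminal]
18. n15.live = 13  [terminal]
19. n16.cnt = "pw"  [terminal]
20. n13.acc = false  [C.ok == a.live]
21. n11.pre = "npr"  [A.cnt ++ "r"]
22. n17.cnt = "nprw"  [A₀.pre ++ "w"]
23. n18.pre = -8  [terminal]
24. n20.cnt = "rk"  [terminal]
25. n19.fin = 18  [18]
26. n19.depth = "rq"  ["rq"]
27. n19.lab = true  [true]
28. n21.ok = 24  [g.pre + S.fin + 14]
29. n22.fin = false  [terminal]
30. n21.acc = false  [f.fin == true]
31. n17.pre = "urq"  ["u" ++ S.depth]
32. n9.acc = true  [C.ok > -7]
33. n1.fin = -2  [a.live - 7]
34. n1.depth = "mzkr"  ["m" ++ A.pre]
35. n1.lab = false  [a.live > 5]
36. n0.fin = 18  [S₁.fin + 20]
37. n0.depth = "wmzkr"  ["w" ++ S₁.depth]
38. n0.lab = false  [S₁.lab == true]

"wmzkr"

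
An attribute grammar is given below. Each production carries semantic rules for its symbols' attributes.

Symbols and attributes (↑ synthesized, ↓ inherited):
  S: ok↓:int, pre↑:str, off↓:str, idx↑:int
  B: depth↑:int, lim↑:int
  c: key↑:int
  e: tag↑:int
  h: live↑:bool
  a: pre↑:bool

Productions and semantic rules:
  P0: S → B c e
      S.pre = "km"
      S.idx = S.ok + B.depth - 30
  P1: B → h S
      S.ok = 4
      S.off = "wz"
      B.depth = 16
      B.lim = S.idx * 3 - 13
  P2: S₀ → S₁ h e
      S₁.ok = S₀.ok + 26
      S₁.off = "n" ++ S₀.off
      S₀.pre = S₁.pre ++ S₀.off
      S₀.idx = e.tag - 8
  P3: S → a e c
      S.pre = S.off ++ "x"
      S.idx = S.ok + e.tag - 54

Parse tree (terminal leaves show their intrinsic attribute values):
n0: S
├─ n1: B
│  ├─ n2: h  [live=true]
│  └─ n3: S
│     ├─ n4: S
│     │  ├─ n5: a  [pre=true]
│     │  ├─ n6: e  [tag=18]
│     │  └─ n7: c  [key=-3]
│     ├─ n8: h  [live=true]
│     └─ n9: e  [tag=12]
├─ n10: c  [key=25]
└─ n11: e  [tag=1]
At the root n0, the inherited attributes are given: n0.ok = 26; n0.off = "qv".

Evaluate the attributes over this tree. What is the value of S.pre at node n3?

1. n0.ok = 26  [given at root]
2. n0.off = "qv"  [given at root]
3. n2.live = true  [terminal]
4. n3.ok = 4  [4]
5. n3.off = "wz"  ["wz"]
6. n4.ok = 30  [S₀.ok + 26]
7. n4.off = "nwz"  ["n" ++ S₀.off]
8. n5.pre = true  [terminal]
9. n6.tag = 18  [terminal]
10. n7.key = -3  [terminal]
11. n4.pre = "nwzx"  [S.off ++ "x"]
12. n4.idx = -6  [S.ok + e.tag - 54]
13. n8.live = true  [terminal]
14. n9.tag = 12  [terminal]
15. n3.pre = "nwzxwz"  [S₁.pre ++ S₀.off]
16. n3.idx = 4  [e.tag - 8]
17. n1.depth = 16  [16]
18. n1.lim = -1  [S.idx * 3 - 13]
19. n10.key = 25  [terminal]
20. n11.tag = 1  [terminal]
21. n0.pre = "km"  ["km"]
22. n0.idx = 12  [S.ok + B.depth - 30]

"nwzxwz"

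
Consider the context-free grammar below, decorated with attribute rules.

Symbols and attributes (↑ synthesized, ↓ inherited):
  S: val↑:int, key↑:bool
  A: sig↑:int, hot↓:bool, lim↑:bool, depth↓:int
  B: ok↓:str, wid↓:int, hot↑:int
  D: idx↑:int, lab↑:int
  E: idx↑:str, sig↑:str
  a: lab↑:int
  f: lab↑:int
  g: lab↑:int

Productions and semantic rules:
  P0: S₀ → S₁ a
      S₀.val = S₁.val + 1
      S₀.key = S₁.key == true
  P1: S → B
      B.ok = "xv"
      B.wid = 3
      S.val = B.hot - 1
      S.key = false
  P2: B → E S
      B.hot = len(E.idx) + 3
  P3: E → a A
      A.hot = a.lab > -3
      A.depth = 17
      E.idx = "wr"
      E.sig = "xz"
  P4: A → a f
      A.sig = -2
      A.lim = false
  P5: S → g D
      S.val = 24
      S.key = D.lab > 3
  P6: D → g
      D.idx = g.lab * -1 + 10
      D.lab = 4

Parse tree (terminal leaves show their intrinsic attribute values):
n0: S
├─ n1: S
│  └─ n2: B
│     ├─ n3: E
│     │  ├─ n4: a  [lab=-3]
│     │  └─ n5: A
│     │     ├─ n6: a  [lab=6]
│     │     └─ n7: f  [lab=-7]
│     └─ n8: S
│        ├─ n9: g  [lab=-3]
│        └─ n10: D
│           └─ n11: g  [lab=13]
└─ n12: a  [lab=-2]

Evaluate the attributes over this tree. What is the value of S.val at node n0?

1. n2.ok = "xv"  ["xv"]
2. n2.wid = 3  [3]
3. n4.lab = -3  [terminal]
4. n5.hot = false  [a.lab > -3]
5. n5.depth = 17  [17]
6. n6.lab = 6  [terminal]
7. n7.lab = -7  [terminal]
8. n5.sig = -2  [-2]
9. n5.lim = false  [false]
10. n3.idx = "wr"  ["wr"]
11. n3.sig = "xz"  ["xz"]
12. n9.lab = -3  [terminal]
13. n11.lab = 13  [terminal]
14. n10.idx = -3  [g.lab * -1 + 10]
15. n10.lab = 4  [4]
16. n8.val = 24  [24]
17. n8.key = true  [D.lab > 3]
18. n2.hot = 5  [len(E.idx) + 3]
19. n1.val = 4  [B.hot - 1]
20. n1.key = false  [false]
21. n12.lab = -2  [terminal]
22. n0.val = 5  [S₁.val + 1]
23. n0.key = false  [S₁.key == true]

5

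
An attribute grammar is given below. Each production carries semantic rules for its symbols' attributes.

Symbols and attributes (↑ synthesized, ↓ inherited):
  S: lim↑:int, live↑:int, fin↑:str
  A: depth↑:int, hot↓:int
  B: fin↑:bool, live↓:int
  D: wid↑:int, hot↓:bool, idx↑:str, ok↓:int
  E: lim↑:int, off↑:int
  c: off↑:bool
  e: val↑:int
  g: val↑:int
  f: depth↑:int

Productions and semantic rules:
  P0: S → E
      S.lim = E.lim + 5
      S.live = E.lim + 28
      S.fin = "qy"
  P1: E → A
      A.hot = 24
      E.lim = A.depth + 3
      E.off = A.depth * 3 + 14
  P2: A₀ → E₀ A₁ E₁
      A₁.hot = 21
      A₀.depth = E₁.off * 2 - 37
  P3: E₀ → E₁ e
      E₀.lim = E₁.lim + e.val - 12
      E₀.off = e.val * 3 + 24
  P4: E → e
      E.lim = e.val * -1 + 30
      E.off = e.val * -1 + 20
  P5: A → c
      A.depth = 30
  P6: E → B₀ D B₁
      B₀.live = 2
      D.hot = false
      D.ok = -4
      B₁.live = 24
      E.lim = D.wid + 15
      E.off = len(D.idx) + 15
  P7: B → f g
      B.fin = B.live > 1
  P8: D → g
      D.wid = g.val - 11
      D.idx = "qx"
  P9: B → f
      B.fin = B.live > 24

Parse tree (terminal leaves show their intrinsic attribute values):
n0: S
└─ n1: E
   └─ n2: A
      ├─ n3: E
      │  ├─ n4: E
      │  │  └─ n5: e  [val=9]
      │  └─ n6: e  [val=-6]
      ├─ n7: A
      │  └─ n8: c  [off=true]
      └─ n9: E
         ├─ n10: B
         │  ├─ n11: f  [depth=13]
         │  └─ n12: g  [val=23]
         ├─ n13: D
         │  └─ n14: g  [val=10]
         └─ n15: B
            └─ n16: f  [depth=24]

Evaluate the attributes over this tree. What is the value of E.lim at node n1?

1. n2.hot = 24  [24]
2. n5.val = 9  [terminal]
3. n4.lim = 21  [e.val * -1 + 30]
4. n4.off = 11  [e.val * -1 + 20]
5. n6.val = -6  [terminal]
6. n3.lim = 3  [E₁.lim + e.val - 12]
7. n3.off = 6  [e.val * 3 + 24]
8. n7.hot = 21  [21]
9. n8.off = true  [terminal]
10. n7.depth = 30  [30]
11. n10.live = 2  [2]
12. n11.depth = 13  [terminal]
13. n12.val = 23  [terminal]
14. n10.fin = true  [B.live > 1]
15. n13.hot = false  [false]
16. n13.ok = -4  [-4]
17. n14.val = 10  [terminal]
18. n13.wid = -1  [g.val - 11]
19. n13.idx = "qx"  ["qx"]
20. n15.live = 24  [24]
21. n16.depth = 24  [terminal]
22. n15.fin = false  [B.live > 24]
23. n9.lim = 14  [D.wid + 15]
24. n9.off = 17  [len(D.idx) + 15]
25. n2.depth = -3  [E₁.off * 2 - 37]
26. n1.lim = 0  [A.depth + 3]
27. n1.off = 5  [A.depth * 3 + 14]
28. n0.lim = 5  [E.lim + 5]
29. n0.live = 28  [E.lim + 28]
30. n0.fin = "qy"  ["qy"]

0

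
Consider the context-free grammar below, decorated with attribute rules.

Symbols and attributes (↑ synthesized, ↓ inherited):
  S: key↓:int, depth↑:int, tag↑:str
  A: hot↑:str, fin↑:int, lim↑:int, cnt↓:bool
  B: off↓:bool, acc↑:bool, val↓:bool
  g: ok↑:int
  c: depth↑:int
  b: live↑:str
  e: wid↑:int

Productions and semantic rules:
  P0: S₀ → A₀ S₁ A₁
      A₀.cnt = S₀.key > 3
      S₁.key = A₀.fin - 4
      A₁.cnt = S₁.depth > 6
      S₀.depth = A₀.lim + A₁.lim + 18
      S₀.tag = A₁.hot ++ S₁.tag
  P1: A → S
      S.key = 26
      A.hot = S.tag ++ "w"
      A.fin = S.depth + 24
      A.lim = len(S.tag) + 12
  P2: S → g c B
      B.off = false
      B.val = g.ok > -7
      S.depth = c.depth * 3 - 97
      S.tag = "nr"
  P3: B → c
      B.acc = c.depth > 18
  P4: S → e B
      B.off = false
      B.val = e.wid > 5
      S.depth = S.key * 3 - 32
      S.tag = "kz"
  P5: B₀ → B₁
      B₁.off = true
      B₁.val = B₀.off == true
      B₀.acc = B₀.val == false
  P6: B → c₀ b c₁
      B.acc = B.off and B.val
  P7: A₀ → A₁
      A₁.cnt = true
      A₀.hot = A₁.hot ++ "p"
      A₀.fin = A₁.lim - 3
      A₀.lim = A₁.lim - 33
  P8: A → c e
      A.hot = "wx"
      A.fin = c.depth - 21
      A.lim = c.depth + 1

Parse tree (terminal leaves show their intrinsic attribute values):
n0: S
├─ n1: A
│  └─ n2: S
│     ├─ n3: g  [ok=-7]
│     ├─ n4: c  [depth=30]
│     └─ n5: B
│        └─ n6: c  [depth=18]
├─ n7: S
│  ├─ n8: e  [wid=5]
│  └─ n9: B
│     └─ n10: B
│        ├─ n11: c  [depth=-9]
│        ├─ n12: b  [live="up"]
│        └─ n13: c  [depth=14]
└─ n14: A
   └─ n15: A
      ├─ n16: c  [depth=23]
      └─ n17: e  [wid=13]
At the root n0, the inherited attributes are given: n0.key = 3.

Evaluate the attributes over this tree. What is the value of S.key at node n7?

13

1. n0.key = 3  [given at root]
2. n1.cnt = false  [S₀.key > 3]
3. n2.key = 26  [26]
4. n3.ok = -7  [terminal]
5. n4.depth = 30  [terminal]
6. n5.off = false  [false]
7. n5.val = false  [g.ok > -7]
8. n6.depth = 18  [terminal]
9. n5.acc = false  [c.depth > 18]
10. n2.depth = -7  [c.depth * 3 - 97]
11. n2.tag = "nr"  ["nr"]
12. n1.hot = "nrw"  [S.tag ++ "w"]
13. n1.fin = 17  [S.depth + 24]
14. n1.lim = 14  [len(S.tag) + 12]
15. n7.key = 13  [A₀.fin - 4]
16. n8.wid = 5  [terminal]
17. n9.off = false  [false]
18. n9.val = false  [e.wid > 5]
19. n10.off = true  [true]
20. n10.val = false  [B₀.off == true]
21. n11.depth = -9  [terminal]
22. n12.live = "up"  [terminal]
23. n13.depth = 14  [terminal]
24. n10.acc = false  [B.off and B.val]
25. n9.acc = true  [B₀.val == false]
26. n7.depth = 7  [S.key * 3 - 32]
27. n7.tag = "kz"  ["kz"]
28. n14.cnt = true  [S₁.depth > 6]
29. n15.cnt = true  [true]
30. n16.depth = 23  [terminal]
31. n17.wid = 13  [terminal]
32. n15.hot = "wx"  ["wx"]
33. n15.fin = 2  [c.depth - 21]
34. n15.lim = 24  [c.depth + 1]
35. n14.hot = "wxp"  [A₁.hot ++ "p"]
36. n14.fin = 21  [A₁.lim - 3]
37. n14.lim = -9  [A₁.lim - 33]
38. n0.depth = 23  [A₀.lim + A₁.lim + 18]
39. n0.tag = "wxpkz"  [A₁.hot ++ S₁.tag]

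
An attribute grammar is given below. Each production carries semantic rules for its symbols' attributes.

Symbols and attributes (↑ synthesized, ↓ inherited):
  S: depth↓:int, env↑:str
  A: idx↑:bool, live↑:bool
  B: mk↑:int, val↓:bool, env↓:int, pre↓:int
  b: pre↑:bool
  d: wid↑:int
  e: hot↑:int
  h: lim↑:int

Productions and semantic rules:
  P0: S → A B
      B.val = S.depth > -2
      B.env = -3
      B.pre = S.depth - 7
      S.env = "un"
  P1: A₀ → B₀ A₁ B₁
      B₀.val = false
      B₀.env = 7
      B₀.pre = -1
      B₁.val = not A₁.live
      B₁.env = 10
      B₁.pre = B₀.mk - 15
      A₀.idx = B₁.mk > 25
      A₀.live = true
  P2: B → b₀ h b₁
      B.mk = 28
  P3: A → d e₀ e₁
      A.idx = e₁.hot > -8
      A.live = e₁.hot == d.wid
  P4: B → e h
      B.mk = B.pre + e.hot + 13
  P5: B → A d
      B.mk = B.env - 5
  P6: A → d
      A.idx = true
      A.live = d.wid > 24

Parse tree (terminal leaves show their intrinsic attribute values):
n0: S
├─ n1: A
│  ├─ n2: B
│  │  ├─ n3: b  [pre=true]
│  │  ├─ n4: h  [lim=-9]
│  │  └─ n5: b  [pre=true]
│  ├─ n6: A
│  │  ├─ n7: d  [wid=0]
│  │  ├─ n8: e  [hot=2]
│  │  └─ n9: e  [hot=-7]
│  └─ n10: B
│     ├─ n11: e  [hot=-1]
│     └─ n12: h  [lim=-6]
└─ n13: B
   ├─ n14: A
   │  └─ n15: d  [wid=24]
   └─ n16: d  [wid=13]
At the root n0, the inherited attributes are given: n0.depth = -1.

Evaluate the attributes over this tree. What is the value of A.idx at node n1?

1. n0.depth = -1  [given at root]
2. n2.val = false  [false]
3. n2.env = 7  [7]
4. n2.pre = -1  [-1]
5. n3.pre = true  [terminal]
6. n4.lim = -9  [terminal]
7. n5.pre = true  [terminal]
8. n2.mk = 28  [28]
9. n7.wid = 0  [terminal]
10. n8.hot = 2  [terminal]
11. n9.hot = -7  [terminal]
12. n6.idx = true  [e₁.hot > -8]
13. n6.live = false  [e₁.hot == d.wid]
14. n10.val = true  [not A₁.live]
15. n10.env = 10  [10]
16. n10.pre = 13  [B₀.mk - 15]
17. n11.hot = -1  [terminal]
18. n12.lim = -6  [terminal]
19. n10.mk = 25  [B.pre + e.hot + 13]
20. n1.idx = false  [B₁.mk > 25]
21. n1.live = true  [true]
22. n13.val = true  [S.depth > -2]
23. n13.env = -3  [-3]
24. n13.pre = -8  [S.depth - 7]
25. n15.wid = 24  [terminal]
26. n14.idx = true  [true]
27. n14.live = false  [d.wid > 24]
28. n16.wid = 13  [terminal]
29. n13.mk = -8  [B.env - 5]
30. n0.env = "un"  ["un"]

false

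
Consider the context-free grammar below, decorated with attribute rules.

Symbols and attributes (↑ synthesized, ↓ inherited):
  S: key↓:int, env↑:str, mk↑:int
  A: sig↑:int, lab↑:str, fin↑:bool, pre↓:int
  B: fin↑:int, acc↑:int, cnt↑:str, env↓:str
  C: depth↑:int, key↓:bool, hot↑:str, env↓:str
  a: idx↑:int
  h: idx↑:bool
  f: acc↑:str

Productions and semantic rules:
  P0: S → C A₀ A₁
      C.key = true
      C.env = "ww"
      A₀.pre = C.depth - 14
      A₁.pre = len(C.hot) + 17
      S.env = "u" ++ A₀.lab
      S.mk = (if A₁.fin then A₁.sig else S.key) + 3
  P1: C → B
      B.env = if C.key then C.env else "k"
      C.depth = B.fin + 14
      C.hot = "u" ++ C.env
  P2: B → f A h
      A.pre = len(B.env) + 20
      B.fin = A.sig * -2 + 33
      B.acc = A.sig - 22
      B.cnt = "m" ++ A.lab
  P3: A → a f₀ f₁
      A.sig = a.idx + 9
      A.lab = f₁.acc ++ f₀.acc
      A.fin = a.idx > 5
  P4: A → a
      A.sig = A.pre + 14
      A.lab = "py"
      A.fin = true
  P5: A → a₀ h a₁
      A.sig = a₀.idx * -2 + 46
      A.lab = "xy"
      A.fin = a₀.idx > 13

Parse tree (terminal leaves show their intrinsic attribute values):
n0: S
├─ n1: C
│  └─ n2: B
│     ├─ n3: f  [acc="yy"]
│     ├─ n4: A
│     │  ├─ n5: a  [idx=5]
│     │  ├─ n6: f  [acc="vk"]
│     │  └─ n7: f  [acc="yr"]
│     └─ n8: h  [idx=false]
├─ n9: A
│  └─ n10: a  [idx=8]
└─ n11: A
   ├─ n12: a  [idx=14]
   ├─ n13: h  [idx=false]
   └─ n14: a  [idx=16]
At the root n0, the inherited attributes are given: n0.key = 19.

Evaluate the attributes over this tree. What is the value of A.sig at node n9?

1. n0.key = 19  [given at root]
2. n1.key = true  [true]
3. n1.env = "ww"  ["ww"]
4. n2.env = "ww"  [if C.key then C.env else "k"]
5. n3.acc = "yy"  [terminal]
6. n4.pre = 22  [len(B.env) + 20]
7. n5.idx = 5  [terminal]
8. n6.acc = "vk"  [terminal]
9. n7.acc = "yr"  [terminal]
10. n4.sig = 14  [a.idx + 9]
11. n4.lab = "yrvk"  [f₁.acc ++ f₀.acc]
12. n4.fin = false  [a.idx > 5]
13. n8.idx = false  [terminal]
14. n2.fin = 5  [A.sig * -2 + 33]
15. n2.acc = -8  [A.sig - 22]
16. n2.cnt = "myrvk"  ["m" ++ A.lab]
17. n1.depth = 19  [B.fin + 14]
18. n1.hot = "uww"  ["u" ++ C.env]
19. n9.pre = 5  [C.depth - 14]
20. n10.idx = 8  [terminal]
21. n9.sig = 19  [A.pre + 14]
22. n9.lab = "py"  ["py"]
23. n9.fin = true  [true]
24. n11.pre = 20  [len(C.hot) + 17]
25. n12.idx = 14  [terminal]
26. n13.idx = false  [terminal]
27. n14.idx = 16  [terminal]
28. n11.sig = 18  [a₀.idx * -2 + 46]
29. n11.lab = "xy"  ["xy"]
30. n11.fin = true  [a₀.idx > 13]
31. n0.env = "upy"  ["u" ++ A₀.lab]
32. n0.mk = 21  [(if A₁.fin then A₁.sig else S.key) + 3]

19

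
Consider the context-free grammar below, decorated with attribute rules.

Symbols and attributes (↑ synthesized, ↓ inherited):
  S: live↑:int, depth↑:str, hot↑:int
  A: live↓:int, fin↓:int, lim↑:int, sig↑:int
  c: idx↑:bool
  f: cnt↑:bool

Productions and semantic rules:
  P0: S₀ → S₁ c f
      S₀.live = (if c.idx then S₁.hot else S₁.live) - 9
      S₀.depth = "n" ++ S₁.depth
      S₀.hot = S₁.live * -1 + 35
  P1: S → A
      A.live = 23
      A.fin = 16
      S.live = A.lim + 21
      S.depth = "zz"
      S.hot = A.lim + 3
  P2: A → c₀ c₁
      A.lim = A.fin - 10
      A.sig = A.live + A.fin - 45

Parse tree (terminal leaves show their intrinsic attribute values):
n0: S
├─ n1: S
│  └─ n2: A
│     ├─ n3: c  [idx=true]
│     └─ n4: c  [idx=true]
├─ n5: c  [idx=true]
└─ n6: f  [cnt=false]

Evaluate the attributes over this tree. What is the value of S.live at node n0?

0

1. n2.live = 23  [23]
2. n2.fin = 16  [16]
3. n3.idx = true  [terminal]
4. n4.idx = true  [terminal]
5. n2.lim = 6  [A.fin - 10]
6. n2.sig = -6  [A.live + A.fin - 45]
7. n1.live = 27  [A.lim + 21]
8. n1.depth = "zz"  ["zz"]
9. n1.hot = 9  [A.lim + 3]
10. n5.idx = true  [terminal]
11. n6.cnt = false  [terminal]
12. n0.live = 0  [(if c.idx then S₁.hot else S₁.live) - 9]
13. n0.depth = "nzz"  ["n" ++ S₁.depth]
14. n0.hot = 8  [S₁.live * -1 + 35]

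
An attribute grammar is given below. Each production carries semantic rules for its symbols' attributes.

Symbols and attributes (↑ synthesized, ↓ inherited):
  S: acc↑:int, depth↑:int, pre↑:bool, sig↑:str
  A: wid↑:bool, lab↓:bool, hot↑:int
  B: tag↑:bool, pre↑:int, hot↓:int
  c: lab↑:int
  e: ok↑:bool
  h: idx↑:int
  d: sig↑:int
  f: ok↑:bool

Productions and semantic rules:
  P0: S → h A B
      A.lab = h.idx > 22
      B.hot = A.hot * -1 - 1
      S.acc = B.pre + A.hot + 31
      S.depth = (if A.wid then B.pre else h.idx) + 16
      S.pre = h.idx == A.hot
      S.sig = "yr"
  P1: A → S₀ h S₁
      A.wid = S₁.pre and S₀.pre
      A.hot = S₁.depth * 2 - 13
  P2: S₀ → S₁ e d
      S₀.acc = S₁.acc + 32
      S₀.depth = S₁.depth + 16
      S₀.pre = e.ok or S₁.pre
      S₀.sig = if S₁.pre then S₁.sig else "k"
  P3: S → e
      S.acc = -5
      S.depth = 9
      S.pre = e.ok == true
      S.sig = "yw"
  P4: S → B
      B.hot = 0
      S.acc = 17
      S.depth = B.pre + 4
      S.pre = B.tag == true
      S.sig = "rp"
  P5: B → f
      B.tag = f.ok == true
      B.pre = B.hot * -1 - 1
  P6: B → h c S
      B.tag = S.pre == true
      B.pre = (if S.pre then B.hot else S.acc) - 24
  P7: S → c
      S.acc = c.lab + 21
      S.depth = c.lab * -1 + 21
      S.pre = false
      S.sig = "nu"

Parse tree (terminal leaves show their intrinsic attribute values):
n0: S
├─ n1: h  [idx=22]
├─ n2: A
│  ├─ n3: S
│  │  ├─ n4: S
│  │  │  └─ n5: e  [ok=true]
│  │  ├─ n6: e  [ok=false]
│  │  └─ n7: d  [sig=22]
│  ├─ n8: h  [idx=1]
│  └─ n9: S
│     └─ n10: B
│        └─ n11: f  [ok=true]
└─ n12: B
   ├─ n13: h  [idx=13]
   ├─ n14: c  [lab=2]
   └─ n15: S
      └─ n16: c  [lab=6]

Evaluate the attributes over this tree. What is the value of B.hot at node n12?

1. n1.idx = 22  [terminal]
2. n2.lab = false  [h.idx > 22]
3. n5.ok = true  [terminal]
4. n4.acc = -5  [-5]
5. n4.depth = 9  [9]
6. n4.pre = true  [e.ok == true]
7. n4.sig = "yw"  ["yw"]
8. n6.ok = false  [terminal]
9. n7.sig = 22  [terminal]
10. n3.acc = 27  [S₁.acc + 32]
11. n3.depth = 25  [S₁.depth + 16]
12. n3.pre = true  [e.ok or S₁.pre]
13. n3.sig = "yw"  [if S₁.pre then S₁.sig else "k"]
14. n8.idx = 1  [terminal]
15. n10.hot = 0  [0]
16. n11.ok = true  [terminal]
17. n10.tag = true  [f.ok == true]
18. n10.pre = -1  [B.hot * -1 - 1]
19. n9.acc = 17  [17]
20. n9.depth = 3  [B.pre + 4]
21. n9.pre = true  [B.tag == true]
22. n9.sig = "rp"  ["rp"]
23. n2.wid = true  [S₁.pre and S₀.pre]
24. n2.hot = -7  [S₁.depth * 2 - 13]
25. n12.hot = 6  [A.hot * -1 - 1]
26. n13.idx = 13  [terminal]
27. n14.lab = 2  [terminal]
28. n16.lab = 6  [terminal]
29. n15.acc = 27  [c.lab + 21]
30. n15.depth = 15  [c.lab * -1 + 21]
31. n15.pre = false  [false]
32. n15.sig = "nu"  ["nu"]
33. n12.tag = false  [S.pre == true]
34. n12.pre = 3  [(if S.pre then B.hot else S.acc) - 24]
35. n0.acc = 27  [B.pre + A.hot + 31]
36. n0.depth = 19  [(if A.wid then B.pre else h.idx) + 16]
37. n0.pre = false  [h.idx == A.hot]
38. n0.sig = "yr"  ["yr"]

6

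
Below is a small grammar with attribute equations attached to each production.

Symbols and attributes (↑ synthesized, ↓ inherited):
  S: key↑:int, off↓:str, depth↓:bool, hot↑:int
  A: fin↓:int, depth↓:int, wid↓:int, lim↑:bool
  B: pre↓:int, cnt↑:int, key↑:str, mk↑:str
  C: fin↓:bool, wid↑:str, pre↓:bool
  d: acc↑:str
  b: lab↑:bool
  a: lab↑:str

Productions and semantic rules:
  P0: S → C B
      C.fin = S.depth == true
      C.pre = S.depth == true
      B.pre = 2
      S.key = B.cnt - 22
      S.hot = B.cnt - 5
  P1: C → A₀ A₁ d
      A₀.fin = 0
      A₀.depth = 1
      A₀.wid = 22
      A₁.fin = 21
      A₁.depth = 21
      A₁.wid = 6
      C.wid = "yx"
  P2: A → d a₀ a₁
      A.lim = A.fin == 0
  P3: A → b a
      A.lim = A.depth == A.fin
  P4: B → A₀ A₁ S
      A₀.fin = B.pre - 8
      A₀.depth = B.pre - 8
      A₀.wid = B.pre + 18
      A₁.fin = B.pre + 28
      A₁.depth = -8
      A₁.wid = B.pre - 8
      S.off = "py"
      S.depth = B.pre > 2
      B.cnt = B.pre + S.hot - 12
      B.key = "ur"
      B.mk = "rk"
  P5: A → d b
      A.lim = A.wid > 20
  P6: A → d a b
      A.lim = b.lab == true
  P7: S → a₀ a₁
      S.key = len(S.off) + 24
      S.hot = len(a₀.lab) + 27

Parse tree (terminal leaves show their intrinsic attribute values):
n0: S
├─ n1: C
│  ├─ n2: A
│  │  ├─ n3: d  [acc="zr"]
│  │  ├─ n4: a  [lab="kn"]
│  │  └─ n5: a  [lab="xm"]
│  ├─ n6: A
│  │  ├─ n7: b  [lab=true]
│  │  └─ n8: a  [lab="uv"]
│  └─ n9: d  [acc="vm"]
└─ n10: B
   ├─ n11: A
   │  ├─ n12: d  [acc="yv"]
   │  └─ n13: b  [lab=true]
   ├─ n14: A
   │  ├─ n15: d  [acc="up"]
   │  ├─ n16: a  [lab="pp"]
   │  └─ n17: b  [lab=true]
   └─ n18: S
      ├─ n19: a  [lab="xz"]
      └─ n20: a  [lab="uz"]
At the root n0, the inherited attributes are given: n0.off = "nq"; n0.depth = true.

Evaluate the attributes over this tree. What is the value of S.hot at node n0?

1. n0.off = "nq"  [given at root]
2. n0.depth = true  [given at root]
3. n1.fin = true  [S.depth == true]
4. n1.pre = true  [S.depth == true]
5. n2.fin = 0  [0]
6. n2.depth = 1  [1]
7. n2.wid = 22  [22]
8. n3.acc = "zr"  [terminal]
9. n4.lab = "kn"  [terminal]
10. n5.lab = "xm"  [terminal]
11. n2.lim = true  [A.fin == 0]
12. n6.fin = 21  [21]
13. n6.depth = 21  [21]
14. n6.wid = 6  [6]
15. n7.lab = true  [terminal]
16. n8.lab = "uv"  [terminal]
17. n6.lim = true  [A.depth == A.fin]
18. n9.acc = "vm"  [terminal]
19. n1.wid = "yx"  ["yx"]
20. n10.pre = 2  [2]
21. n11.fin = -6  [B.pre - 8]
22. n11.depth = -6  [B.pre - 8]
23. n11.wid = 20  [B.pre + 18]
24. n12.acc = "yv"  [terminal]
25. n13.lab = true  [terminal]
26. n11.lim = false  [A.wid > 20]
27. n14.fin = 30  [B.pre + 28]
28. n14.depth = -8  [-8]
29. n14.wid = -6  [B.pre - 8]
30. n15.acc = "up"  [terminal]
31. n16.lab = "pp"  [terminal]
32. n17.lab = true  [terminal]
33. n14.lim = true  [b.lab == true]
34. n18.off = "py"  ["py"]
35. n18.depth = false  [B.pre > 2]
36. n19.lab = "xz"  [terminal]
37. n20.lab = "uz"  [terminal]
38. n18.key = 26  [len(S.off) + 24]
39. n18.hot = 29  [len(a₀.lab) + 27]
40. n10.cnt = 19  [B.pre + S.hot - 12]
41. n10.key = "ur"  ["ur"]
42. n10.mk = "rk"  ["rk"]
43. n0.key = -3  [B.cnt - 22]
44. n0.hot = 14  [B.cnt - 5]

14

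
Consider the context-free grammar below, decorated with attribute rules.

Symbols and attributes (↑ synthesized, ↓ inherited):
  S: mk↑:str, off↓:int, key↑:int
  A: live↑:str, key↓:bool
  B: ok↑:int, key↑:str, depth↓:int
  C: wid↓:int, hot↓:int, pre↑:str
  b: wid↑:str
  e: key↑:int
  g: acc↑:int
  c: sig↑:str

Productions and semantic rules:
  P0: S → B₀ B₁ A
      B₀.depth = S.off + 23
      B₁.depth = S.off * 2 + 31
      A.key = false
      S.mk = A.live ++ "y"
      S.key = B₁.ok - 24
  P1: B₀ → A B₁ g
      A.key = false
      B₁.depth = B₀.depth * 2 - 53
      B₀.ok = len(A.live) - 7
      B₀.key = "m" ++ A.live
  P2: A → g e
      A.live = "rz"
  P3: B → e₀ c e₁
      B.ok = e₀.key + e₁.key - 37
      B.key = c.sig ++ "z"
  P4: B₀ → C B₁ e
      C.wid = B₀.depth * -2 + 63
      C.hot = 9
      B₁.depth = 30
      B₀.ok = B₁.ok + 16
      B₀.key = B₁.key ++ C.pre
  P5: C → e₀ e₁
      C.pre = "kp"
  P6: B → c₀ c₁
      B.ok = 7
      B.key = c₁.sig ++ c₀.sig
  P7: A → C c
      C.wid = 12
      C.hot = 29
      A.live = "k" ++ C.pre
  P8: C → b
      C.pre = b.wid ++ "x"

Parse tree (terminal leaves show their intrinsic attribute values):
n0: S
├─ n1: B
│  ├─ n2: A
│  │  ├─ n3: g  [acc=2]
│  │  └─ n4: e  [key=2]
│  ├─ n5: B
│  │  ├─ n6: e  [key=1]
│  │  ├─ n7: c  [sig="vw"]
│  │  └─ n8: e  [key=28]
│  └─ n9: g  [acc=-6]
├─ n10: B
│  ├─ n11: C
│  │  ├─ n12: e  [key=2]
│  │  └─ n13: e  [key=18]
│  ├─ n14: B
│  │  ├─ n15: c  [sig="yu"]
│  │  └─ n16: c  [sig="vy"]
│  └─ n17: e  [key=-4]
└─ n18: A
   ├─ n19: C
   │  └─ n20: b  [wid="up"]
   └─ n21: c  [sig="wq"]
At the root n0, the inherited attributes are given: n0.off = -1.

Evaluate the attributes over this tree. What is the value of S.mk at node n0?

"kupxy"

1. n0.off = -1  [given at root]
2. n1.depth = 22  [S.off + 23]
3. n2.key = false  [false]
4. n3.acc = 2  [terminal]
5. n4.key = 2  [terminal]
6. n2.live = "rz"  ["rz"]
7. n5.depth = -9  [B₀.depth * 2 - 53]
8. n6.key = 1  [terminal]
9. n7.sig = "vw"  [terminal]
10. n8.key = 28  [terminal]
11. n5.ok = -8  [e₀.key + e₁.key - 37]
12. n5.key = "vwz"  [c.sig ++ "z"]
13. n9.acc = -6  [terminal]
14. n1.ok = -5  [len(A.live) - 7]
15. n1.key = "mrz"  ["m" ++ A.live]
16. n10.depth = 29  [S.off * 2 + 31]
17. n11.wid = 5  [B₀.depth * -2 + 63]
18. n11.hot = 9  [9]
19. n12.key = 2  [terminal]
20. n13.key = 18  [terminal]
21. n11.pre = "kp"  ["kp"]
22. n14.depth = 30  [30]
23. n15.sig = "yu"  [terminal]
24. n16.sig = "vy"  [terminal]
25. n14.ok = 7  [7]
26. n14.key = "vyyu"  [c₁.sig ++ c₀.sig]
27. n17.key = -4  [terminal]
28. n10.ok = 23  [B₁.ok + 16]
29. n10.key = "vyyukp"  [B₁.key ++ C.pre]
30. n18.key = false  [false]
31. n19.wid = 12  [12]
32. n19.hot = 29  [29]
33. n20.wid = "up"  [terminal]
34. n19.pre = "upx"  [b.wid ++ "x"]
35. n21.sig = "wq"  [terminal]
36. n18.live = "kupx"  ["k" ++ C.pre]
37. n0.mk = "kupxy"  [A.live ++ "y"]
38. n0.key = -1  [B₁.ok - 24]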